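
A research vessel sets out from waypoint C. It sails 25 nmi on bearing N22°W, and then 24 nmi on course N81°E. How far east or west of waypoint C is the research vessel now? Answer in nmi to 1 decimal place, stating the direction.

14.3 nmi east

Leg 1 (N22°W, 25 nmi): east 25 sin 338° = -9.37, north 25 cos 338° = 23.18
Leg 2 (N81°E, 24 nmi): east 24 sin 81° = 23.70, north 24 cos 81° = 3.75
Net east component: 14.34 nmi.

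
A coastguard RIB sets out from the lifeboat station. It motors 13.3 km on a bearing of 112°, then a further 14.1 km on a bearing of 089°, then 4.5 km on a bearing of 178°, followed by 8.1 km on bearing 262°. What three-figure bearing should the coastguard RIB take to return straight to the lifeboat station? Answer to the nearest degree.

299°

Leg 1 (112°, 13.3 km): east 13.3 sin 112° = 12.33, north 13.3 cos 112° = -4.98
Leg 2 (089°, 14.1 km): east 14.1 sin 89° = 14.10, north 14.1 cos 89° = 0.25
Leg 3 (178°, 4.5 km): east 4.5 sin 178° = 0.16, north 4.5 cos 178° = -4.50
Leg 4 (262°, 8.1 km): east 8.1 sin 262° = -8.02, north 8.1 cos 262° = -1.13
Net displacement: 18.57 east, -10.36 north. Direction back to start is (-18.57, 10.36): bearing = atan2(-18.57, 10.36) mod 360° = 299.16° ≈ 299°.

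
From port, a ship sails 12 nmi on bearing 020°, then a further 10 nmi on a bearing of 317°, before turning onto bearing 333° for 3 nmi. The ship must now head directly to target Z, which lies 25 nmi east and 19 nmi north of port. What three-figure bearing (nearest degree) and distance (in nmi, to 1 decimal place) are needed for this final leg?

094°, 29.2 nmi

Leg 1 (020°, 12 nmi): east 12 sin 20° = 4.10, north 12 cos 20° = 11.28
Leg 2 (317°, 10 nmi): east 10 sin 317° = -6.82, north 10 cos 317° = 7.31
Leg 3 (333°, 3 nmi): east 3 sin 333° = -1.36, north 3 cos 333° = 2.67
Current position: (-4.08, 21.26). Target: (25, 19). Remaining: Δeast = 29.08, Δnorth = -2.26.
Bearing = atan2(29.08, -2.26) mod 360° = 94.45°; distance = √((29.08)² + (-2.26)²) = 29.166 nmi.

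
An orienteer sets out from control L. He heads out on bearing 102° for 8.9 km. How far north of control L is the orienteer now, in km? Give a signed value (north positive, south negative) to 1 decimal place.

Leg 1 (102°, 8.9 km): east 8.9 sin 102° = 8.71, north 8.9 cos 102° = -1.85
Net north component: -1.85 km.

-1.9 km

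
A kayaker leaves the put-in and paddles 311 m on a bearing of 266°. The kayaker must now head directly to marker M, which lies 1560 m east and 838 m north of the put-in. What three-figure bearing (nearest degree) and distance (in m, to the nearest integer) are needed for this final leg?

065°, 2058 m

Leg 1 (266°, 311 m): east 311 sin 266° = -310.24, north 311 cos 266° = -21.69
Current position: (-310.24, -21.69). Target: (1560, 838). Remaining: Δeast = 1870.24, Δnorth = 859.69.
Bearing = atan2(1870.24, 859.69) mod 360° = 65.31°; distance = √((1870.24)² + (859.69)²) = 2058.369 m.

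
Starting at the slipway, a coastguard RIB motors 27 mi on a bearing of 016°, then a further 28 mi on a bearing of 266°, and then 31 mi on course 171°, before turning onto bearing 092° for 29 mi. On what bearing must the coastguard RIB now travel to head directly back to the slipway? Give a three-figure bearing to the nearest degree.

300°

Leg 1 (016°, 27 mi): east 27 sin 16° = 7.44, north 27 cos 16° = 25.95
Leg 2 (266°, 28 mi): east 28 sin 266° = -27.93, north 28 cos 266° = -1.95
Leg 3 (171°, 31 mi): east 31 sin 171° = 4.85, north 31 cos 171° = -30.62
Leg 4 (092°, 29 mi): east 29 sin 92° = 28.98, north 29 cos 92° = -1.01
Net displacement: 13.34 east, -7.63 north. Direction back to start is (-13.34, 7.63): bearing = atan2(-13.34, 7.63) mod 360° = 299.76° ≈ 300°.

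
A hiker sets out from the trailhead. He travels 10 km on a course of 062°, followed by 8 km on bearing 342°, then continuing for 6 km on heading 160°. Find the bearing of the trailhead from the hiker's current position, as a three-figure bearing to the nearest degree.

232°

Leg 1 (062°, 10 km): east 10 sin 62° = 8.83, north 10 cos 62° = 4.69
Leg 2 (342°, 8 km): east 8 sin 342° = -2.47, north 8 cos 342° = 7.61
Leg 3 (160°, 6 km): east 6 sin 160° = 2.05, north 6 cos 160° = -5.64
Net displacement: 8.41 east, 6.67 north. Direction back to start is (-8.41, -6.67): bearing = atan2(-8.41, -6.67) mod 360° = 231.60° ≈ 232°.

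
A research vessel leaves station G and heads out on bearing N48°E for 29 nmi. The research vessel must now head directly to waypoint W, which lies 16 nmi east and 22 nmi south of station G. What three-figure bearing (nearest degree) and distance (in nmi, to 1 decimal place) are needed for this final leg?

Leg 1 (N48°E, 29 nmi): east 29 sin 48° = 21.55, north 29 cos 48° = 19.40
Current position: (21.55, 19.40). Target: (16, -22). Remaining: Δeast = -5.55, Δnorth = -41.40.
Bearing = atan2(-5.55, -41.40) mod 360° = 187.64°; distance = √((-5.55)² + (-41.40)²) = 41.775 nmi.

188°, 41.8 nmi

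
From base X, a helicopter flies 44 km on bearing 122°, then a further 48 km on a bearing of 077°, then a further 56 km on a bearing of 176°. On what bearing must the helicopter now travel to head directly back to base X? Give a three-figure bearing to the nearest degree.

Leg 1 (122°, 44 km): east 44 sin 122° = 37.31, north 44 cos 122° = -23.32
Leg 2 (077°, 48 km): east 48 sin 77° = 46.77, north 48 cos 77° = 10.80
Leg 3 (176°, 56 km): east 56 sin 176° = 3.91, north 56 cos 176° = -55.86
Net displacement: 87.99 east, -68.38 north. Direction back to start is (-87.99, 68.38): bearing = atan2(-87.99, 68.38) mod 360° = 307.85° ≈ 308°.

308°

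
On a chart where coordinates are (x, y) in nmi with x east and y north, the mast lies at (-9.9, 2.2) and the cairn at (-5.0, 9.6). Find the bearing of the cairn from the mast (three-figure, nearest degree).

034°

Δeast = -5.0 − -9.9 = 4.90; Δnorth = 9.6 − 2.2 = 7.40.
Bearing = atan2(Δeast, Δnorth) mod 360° = 33.51° ≈ 034°.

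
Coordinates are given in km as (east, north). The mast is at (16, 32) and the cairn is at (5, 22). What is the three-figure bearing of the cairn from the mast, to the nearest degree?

Δeast = 5 − 16 = -11.00; Δnorth = 22 − 32 = -10.00.
Bearing = atan2(Δeast, Δnorth) mod 360° = 227.73° ≈ 228°.

228°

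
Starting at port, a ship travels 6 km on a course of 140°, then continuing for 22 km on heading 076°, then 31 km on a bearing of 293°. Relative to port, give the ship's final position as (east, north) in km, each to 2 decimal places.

(-3.33, 12.84)

Leg 1 (140°, 6 km): east 6 sin 140° = 3.86, north 6 cos 140° = -4.60
Leg 2 (076°, 22 km): east 22 sin 76° = 21.35, north 22 cos 76° = 5.32
Leg 3 (293°, 31 km): east 31 sin 293° = -28.54, north 31 cos 293° = 12.11
Summing: -3.33 km east, 12.84 km north → (-3.33, 12.84).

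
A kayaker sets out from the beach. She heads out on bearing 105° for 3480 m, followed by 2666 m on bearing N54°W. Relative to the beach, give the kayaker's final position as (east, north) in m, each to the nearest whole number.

Leg 1 (105°, 3480 m): east 3480 sin 105° = 3361.42, north 3480 cos 105° = -900.69
Leg 2 (N54°W, 2666 m): east 2666 sin 306° = -2156.84, north 2666 cos 306° = 1567.04
Summing: 1204.58 m east, 666.35 m north → (1205, 666).

(1205, 666)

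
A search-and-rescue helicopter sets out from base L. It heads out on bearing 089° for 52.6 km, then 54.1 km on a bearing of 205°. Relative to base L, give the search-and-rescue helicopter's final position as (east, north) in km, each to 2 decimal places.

Leg 1 (089°, 52.6 km): east 52.6 sin 89° = 52.59, north 52.6 cos 89° = 0.92
Leg 2 (205°, 54.1 km): east 54.1 sin 205° = -22.86, north 54.1 cos 205° = -49.03
Summing: 29.73 km east, -48.11 km north → (29.73, -48.11).

(29.73, -48.11)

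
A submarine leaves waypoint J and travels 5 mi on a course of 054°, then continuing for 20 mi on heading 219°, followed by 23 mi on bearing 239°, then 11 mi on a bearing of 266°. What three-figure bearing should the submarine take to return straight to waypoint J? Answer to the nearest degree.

057°

Leg 1 (054°, 5 mi): east 5 sin 54° = 4.05, north 5 cos 54° = 2.94
Leg 2 (219°, 20 mi): east 20 sin 219° = -12.59, north 20 cos 219° = -15.54
Leg 3 (239°, 23 mi): east 23 sin 239° = -19.71, north 23 cos 239° = -11.85
Leg 4 (266°, 11 mi): east 11 sin 266° = -10.97, north 11 cos 266° = -0.77
Net displacement: -39.23 east, -25.22 north. Direction back to start is (39.23, 25.22): bearing = atan2(39.23, 25.22) mod 360° = 57.27° ≈ 057°.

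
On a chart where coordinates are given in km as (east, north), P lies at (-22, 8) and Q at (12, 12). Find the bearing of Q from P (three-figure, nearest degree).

Δeast = 12 − -22 = 34.00; Δnorth = 12 − 8 = 4.00.
Bearing = atan2(Δeast, Δnorth) mod 360° = 83.29° ≈ 083°.

083°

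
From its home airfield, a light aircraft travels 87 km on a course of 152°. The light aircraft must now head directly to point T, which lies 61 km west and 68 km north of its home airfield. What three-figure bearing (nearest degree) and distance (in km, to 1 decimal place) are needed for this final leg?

325°, 177.0 km

Leg 1 (152°, 87 km): east 87 sin 152° = 40.84, north 87 cos 152° = -76.82
Current position: (40.84, -76.82). Target: (-61, 68). Remaining: Δeast = -101.84, Δnorth = 144.82.
Bearing = atan2(-101.84, 144.82) mod 360° = 324.88°; distance = √((-101.84)² + (144.82)²) = 177.042 km.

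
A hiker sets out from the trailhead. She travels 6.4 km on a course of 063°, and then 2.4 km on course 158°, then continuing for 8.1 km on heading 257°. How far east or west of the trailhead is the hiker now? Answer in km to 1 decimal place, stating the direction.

1.3 km west

Leg 1 (063°, 6.4 km): east 6.4 sin 63° = 5.70, north 6.4 cos 63° = 2.91
Leg 2 (158°, 2.4 km): east 2.4 sin 158° = 0.90, north 2.4 cos 158° = -2.23
Leg 3 (257°, 8.1 km): east 8.1 sin 257° = -7.89, north 8.1 cos 257° = -1.82
Net east component: -1.29 km.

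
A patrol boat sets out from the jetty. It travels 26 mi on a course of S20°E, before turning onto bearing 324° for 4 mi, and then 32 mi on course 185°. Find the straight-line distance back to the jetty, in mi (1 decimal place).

Leg 1 (S20°E, 26 mi): east 26 sin 160° = 8.89, north 26 cos 160° = -24.43
Leg 2 (324°, 4 mi): east 4 sin 324° = -2.35, north 4 cos 324° = 3.24
Leg 3 (185°, 32 mi): east 32 sin 185° = -2.79, north 32 cos 185° = -31.88
Net: 3.75 east, -53.07 north. Distance = √((3.75)² + (-53.07)²) = 53.207 mi.

53.2 mi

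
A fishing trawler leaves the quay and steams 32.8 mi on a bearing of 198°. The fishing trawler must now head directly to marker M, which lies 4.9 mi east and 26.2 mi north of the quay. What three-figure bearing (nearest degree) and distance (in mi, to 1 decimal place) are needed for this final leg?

Leg 1 (198°, 32.8 mi): east 32.8 sin 198° = -10.14, north 32.8 cos 198° = -31.19
Current position: (-10.14, -31.19). Target: (4.9, 26.2). Remaining: Δeast = 15.04, Δnorth = 57.39.
Bearing = atan2(15.04, 57.39) mod 360° = 14.68°; distance = √((15.04)² + (57.39)²) = 59.331 mi.

015°, 59.3 mi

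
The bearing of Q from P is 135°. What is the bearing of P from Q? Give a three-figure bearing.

315°

Back-bearing = 135° + 180° = 315°.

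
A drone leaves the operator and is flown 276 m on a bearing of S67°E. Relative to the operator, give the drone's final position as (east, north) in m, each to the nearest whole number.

Leg 1 (S67°E, 276 m): east 276 sin 113° = 254.06, north 276 cos 113° = -107.84
Summing: 254.06 m east, -107.84 m north → (254, -108).

(254, -108)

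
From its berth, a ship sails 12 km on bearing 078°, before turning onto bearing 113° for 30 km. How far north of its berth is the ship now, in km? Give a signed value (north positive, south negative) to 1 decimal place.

-9.2 km

Leg 1 (078°, 12 km): east 12 sin 78° = 11.74, north 12 cos 78° = 2.49
Leg 2 (113°, 30 km): east 30 sin 113° = 27.62, north 30 cos 113° = -11.72
Net north component: -9.23 km.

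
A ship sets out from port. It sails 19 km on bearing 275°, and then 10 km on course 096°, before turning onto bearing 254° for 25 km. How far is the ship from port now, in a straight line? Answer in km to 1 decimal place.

33.6 km

Leg 1 (275°, 19 km): east 19 sin 275° = -18.93, north 19 cos 275° = 1.66
Leg 2 (096°, 10 km): east 10 sin 96° = 9.95, north 10 cos 96° = -1.05
Leg 3 (254°, 25 km): east 25 sin 254° = -24.03, north 25 cos 254° = -6.89
Net: -33.01 east, -6.28 north. Distance = √((-33.01)² + (-6.28)²) = 33.606 km.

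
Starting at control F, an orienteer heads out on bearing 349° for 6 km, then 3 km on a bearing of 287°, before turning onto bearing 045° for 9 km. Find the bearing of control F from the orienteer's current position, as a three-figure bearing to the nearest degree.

190°

Leg 1 (349°, 6 km): east 6 sin 349° = -1.14, north 6 cos 349° = 5.89
Leg 2 (287°, 3 km): east 3 sin 287° = -2.87, north 3 cos 287° = 0.88
Leg 3 (045°, 9 km): east 9 sin 45° = 6.36, north 9 cos 45° = 6.36
Net displacement: 2.35 east, 13.13 north. Direction back to start is (-2.35, -13.13): bearing = atan2(-2.35, -13.13) mod 360° = 190.15° ≈ 190°.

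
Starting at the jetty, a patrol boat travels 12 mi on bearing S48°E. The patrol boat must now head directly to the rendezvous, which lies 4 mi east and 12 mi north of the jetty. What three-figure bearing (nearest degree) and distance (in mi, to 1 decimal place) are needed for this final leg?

346°, 20.6 mi

Leg 1 (S48°E, 12 mi): east 12 sin 132° = 8.92, north 12 cos 132° = -8.03
Current position: (8.92, -8.03). Target: (4, 12). Remaining: Δeast = -4.92, Δnorth = 20.03.
Bearing = atan2(-4.92, 20.03) mod 360° = 346.21°; distance = √((-4.92)² + (20.03)²) = 20.624 mi.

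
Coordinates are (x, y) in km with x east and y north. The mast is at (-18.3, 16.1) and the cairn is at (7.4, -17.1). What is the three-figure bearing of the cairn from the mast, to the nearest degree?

Δeast = 7.4 − -18.3 = 25.70; Δnorth = -17.1 − 16.1 = -33.20.
Bearing = atan2(Δeast, Δnorth) mod 360° = 142.26° ≈ 142°.

142°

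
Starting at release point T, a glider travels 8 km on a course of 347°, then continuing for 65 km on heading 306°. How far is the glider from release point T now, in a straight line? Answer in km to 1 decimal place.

Leg 1 (347°, 8 km): east 8 sin 347° = -1.80, north 8 cos 347° = 7.79
Leg 2 (306°, 65 km): east 65 sin 306° = -52.59, north 65 cos 306° = 38.21
Net: -54.39 east, 46.00 north. Distance = √((-54.39)² + (46.00)²) = 71.231 km.

71.2 km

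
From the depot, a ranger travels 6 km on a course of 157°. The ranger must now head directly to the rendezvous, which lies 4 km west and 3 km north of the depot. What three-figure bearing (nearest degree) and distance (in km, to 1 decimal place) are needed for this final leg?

323°, 10.6 km

Leg 1 (157°, 6 km): east 6 sin 157° = 2.34, north 6 cos 157° = -5.52
Current position: (2.34, -5.52). Target: (-4, 3). Remaining: Δeast = -6.34, Δnorth = 8.52.
Bearing = atan2(-6.34, 8.52) mod 360° = 323.34°; distance = √((-6.34)² + (8.52)²) = 10.625 km.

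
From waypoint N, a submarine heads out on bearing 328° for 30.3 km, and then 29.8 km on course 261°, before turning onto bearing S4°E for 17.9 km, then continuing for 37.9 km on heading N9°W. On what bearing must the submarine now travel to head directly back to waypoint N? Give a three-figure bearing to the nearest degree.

Leg 1 (328°, 30.3 km): east 30.3 sin 328° = -16.06, north 30.3 cos 328° = 25.70
Leg 2 (261°, 29.8 km): east 29.8 sin 261° = -29.43, north 29.8 cos 261° = -4.66
Leg 3 (S4°E, 17.9 km): east 17.9 sin 176° = 1.25, north 17.9 cos 176° = -17.86
Leg 4 (N9°W, 37.9 km): east 37.9 sin 351° = -5.93, north 37.9 cos 351° = 37.43
Net displacement: -50.17 east, 40.61 north. Direction back to start is (50.17, -40.61): bearing = atan2(50.17, -40.61) mod 360° = 128.99° ≈ 129°.

129°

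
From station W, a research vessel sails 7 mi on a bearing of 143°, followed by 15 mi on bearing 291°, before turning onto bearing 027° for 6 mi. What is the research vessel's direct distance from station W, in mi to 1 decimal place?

8.7 mi

Leg 1 (143°, 7 mi): east 7 sin 143° = 4.21, north 7 cos 143° = -5.59
Leg 2 (291°, 15 mi): east 15 sin 291° = -14.00, north 15 cos 291° = 5.38
Leg 3 (027°, 6 mi): east 6 sin 27° = 2.72, north 6 cos 27° = 5.35
Net: -7.07 east, 5.13 north. Distance = √((-7.07)² + (5.13)²) = 8.733 mi.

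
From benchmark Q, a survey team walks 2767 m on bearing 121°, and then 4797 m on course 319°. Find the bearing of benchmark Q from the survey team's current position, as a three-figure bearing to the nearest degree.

Leg 1 (121°, 2767 m): east 2767 sin 121° = 2371.78, north 2767 cos 121° = -1425.11
Leg 2 (319°, 4797 m): east 4797 sin 319° = -3147.12, north 4797 cos 319° = 3620.34
Net displacement: -775.33 east, 2195.23 north. Direction back to start is (775.33, -2195.23): bearing = atan2(775.33, -2195.23) mod 360° = 160.55° ≈ 161°.

161°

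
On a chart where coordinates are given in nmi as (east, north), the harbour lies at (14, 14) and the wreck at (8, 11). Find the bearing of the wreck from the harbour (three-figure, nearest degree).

243°

Δeast = 8 − 14 = -6.00; Δnorth = 11 − 14 = -3.00.
Bearing = atan2(Δeast, Δnorth) mod 360° = 243.43° ≈ 243°.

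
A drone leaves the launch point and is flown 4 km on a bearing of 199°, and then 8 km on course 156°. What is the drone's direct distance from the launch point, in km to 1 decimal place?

11.3 km

Leg 1 (199°, 4 km): east 4 sin 199° = -1.30, north 4 cos 199° = -3.78
Leg 2 (156°, 8 km): east 8 sin 156° = 3.25, north 8 cos 156° = -7.31
Net: 1.95 east, -11.09 north. Distance = √((1.95)² + (-11.09)²) = 11.261 km.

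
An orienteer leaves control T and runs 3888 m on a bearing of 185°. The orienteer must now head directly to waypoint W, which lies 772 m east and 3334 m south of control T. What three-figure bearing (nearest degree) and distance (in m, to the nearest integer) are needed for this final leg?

Leg 1 (185°, 3888 m): east 3888 sin 185° = -338.86, north 3888 cos 185° = -3873.20
Current position: (-338.86, -3873.20). Target: (772, -3334). Remaining: Δeast = 1110.86, Δnorth = 539.20.
Bearing = atan2(1110.86, 539.20) mod 360° = 64.11°; distance = √((1110.86)² + (539.20)²) = 1234.810 m.

064°, 1235 m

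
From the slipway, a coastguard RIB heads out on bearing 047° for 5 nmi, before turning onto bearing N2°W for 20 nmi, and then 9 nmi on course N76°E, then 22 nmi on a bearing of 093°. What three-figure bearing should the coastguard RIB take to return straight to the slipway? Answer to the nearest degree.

Leg 1 (047°, 5 nmi): east 5 sin 47° = 3.66, north 5 cos 47° = 3.41
Leg 2 (N2°W, 20 nmi): east 20 sin 358° = -0.70, north 20 cos 358° = 19.99
Leg 3 (N76°E, 9 nmi): east 9 sin 76° = 8.73, north 9 cos 76° = 2.18
Leg 4 (093°, 22 nmi): east 22 sin 93° = 21.97, north 22 cos 93° = -1.15
Net displacement: 33.66 east, 24.42 north. Direction back to start is (-33.66, -24.42): bearing = atan2(-33.66, -24.42) mod 360° = 234.04° ≈ 234°.

234°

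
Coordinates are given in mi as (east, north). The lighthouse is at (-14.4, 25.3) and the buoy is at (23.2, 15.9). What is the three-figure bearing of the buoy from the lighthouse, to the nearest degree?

Δeast = 23.2 − -14.4 = 37.60; Δnorth = 15.9 − 25.3 = -9.40.
Bearing = atan2(Δeast, Δnorth) mod 360° = 104.04° ≈ 104°.

104°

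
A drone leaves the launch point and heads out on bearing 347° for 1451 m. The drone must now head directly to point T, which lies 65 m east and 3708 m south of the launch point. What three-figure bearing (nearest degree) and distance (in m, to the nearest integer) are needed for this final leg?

176°, 5137 m

Leg 1 (347°, 1451 m): east 1451 sin 347° = -326.40, north 1451 cos 347° = 1413.81
Current position: (-326.40, 1413.81). Target: (65, -3708). Remaining: Δeast = 391.40, Δnorth = -5121.81.
Bearing = atan2(391.40, -5121.81) mod 360° = 175.63°; distance = √((391.40)² + (-5121.81)²) = 5136.745 m.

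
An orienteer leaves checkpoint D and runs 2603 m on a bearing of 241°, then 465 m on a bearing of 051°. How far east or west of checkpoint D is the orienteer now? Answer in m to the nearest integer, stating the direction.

Leg 1 (241°, 2603 m): east 2603 sin 241° = -2276.64, north 2603 cos 241° = -1261.96
Leg 2 (051°, 465 m): east 465 sin 51° = 361.37, north 465 cos 51° = 292.63
Net east component: -1915.26 m.

1915 m west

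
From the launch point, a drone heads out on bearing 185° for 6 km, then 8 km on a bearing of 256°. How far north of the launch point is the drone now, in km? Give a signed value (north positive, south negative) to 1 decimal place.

-7.9 km

Leg 1 (185°, 6 km): east 6 sin 185° = -0.52, north 6 cos 185° = -5.98
Leg 2 (256°, 8 km): east 8 sin 256° = -7.76, north 8 cos 256° = -1.94
Net north component: -7.91 km.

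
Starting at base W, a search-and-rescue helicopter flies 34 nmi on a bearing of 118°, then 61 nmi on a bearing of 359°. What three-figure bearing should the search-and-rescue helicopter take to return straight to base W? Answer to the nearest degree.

213°

Leg 1 (118°, 34 nmi): east 34 sin 118° = 30.02, north 34 cos 118° = -15.96
Leg 2 (359°, 61 nmi): east 61 sin 359° = -1.06, north 61 cos 359° = 60.99
Net displacement: 28.96 east, 45.03 north. Direction back to start is (-28.96, -45.03): bearing = atan2(-28.96, -45.03) mod 360° = 212.74° ≈ 213°.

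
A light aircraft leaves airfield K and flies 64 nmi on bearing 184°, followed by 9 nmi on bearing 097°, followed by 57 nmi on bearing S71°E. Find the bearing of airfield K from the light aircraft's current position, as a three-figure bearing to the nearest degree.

Leg 1 (184°, 64 nmi): east 64 sin 184° = -4.46, north 64 cos 184° = -63.84
Leg 2 (097°, 9 nmi): east 9 sin 97° = 8.93, north 9 cos 97° = -1.10
Leg 3 (S71°E, 57 nmi): east 57 sin 109° = 53.89, north 57 cos 109° = -18.56
Net displacement: 58.36 east, -83.50 north. Direction back to start is (-58.36, 83.50): bearing = atan2(-58.36, 83.50) mod 360° = 325.05° ≈ 325°.

325°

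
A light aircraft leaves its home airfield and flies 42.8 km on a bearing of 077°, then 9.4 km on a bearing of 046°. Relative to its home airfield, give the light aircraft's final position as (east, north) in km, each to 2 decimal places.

(48.46, 16.16)

Leg 1 (077°, 42.8 km): east 42.8 sin 77° = 41.70, north 42.8 cos 77° = 9.63
Leg 2 (046°, 9.4 km): east 9.4 sin 46° = 6.76, north 9.4 cos 46° = 6.53
Summing: 48.46 km east, 16.16 km north → (48.46, 16.16).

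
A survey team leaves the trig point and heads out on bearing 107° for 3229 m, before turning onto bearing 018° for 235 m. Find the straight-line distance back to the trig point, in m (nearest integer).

3242 m

Leg 1 (107°, 3229 m): east 3229 sin 107° = 3087.91, north 3229 cos 107° = -944.07
Leg 2 (018°, 235 m): east 235 sin 18° = 72.62, north 235 cos 18° = 223.50
Net: 3160.53 east, -720.57 north. Distance = √((3160.53)² + (-720.57)²) = 3241.628 m.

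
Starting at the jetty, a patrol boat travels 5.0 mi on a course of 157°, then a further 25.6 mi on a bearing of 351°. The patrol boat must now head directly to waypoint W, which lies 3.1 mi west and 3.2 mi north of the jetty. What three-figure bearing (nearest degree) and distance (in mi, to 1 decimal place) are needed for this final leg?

Leg 1 (157°, 5.0 mi): east 5.0 sin 157° = 1.95, north 5.0 cos 157° = -4.60
Leg 2 (351°, 25.6 mi): east 25.6 sin 351° = -4.00, north 25.6 cos 351° = 25.28
Current position: (-2.05, 20.68). Target: (-3.1, 3.2). Remaining: Δeast = -1.05, Δnorth = -17.48.
Bearing = atan2(-1.05, -17.48) mod 360° = 183.43°; distance = √((-1.05)² + (-17.48)²) = 17.514 mi.

183°, 17.5 mi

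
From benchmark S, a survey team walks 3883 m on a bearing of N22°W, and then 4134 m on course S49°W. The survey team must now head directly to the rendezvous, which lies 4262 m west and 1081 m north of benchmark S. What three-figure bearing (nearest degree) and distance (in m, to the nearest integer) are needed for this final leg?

058°, 367 m

Leg 1 (N22°W, 3883 m): east 3883 sin 338° = -1454.60, north 3883 cos 338° = 3600.25
Leg 2 (S49°W, 4134 m): east 4134 sin 229° = -3119.97, north 4134 cos 229° = -2712.15
Current position: (-4574.57, 888.11). Target: (-4262, 1081). Remaining: Δeast = 312.57, Δnorth = 192.89.
Bearing = atan2(312.57, 192.89) mod 360° = 58.32°; distance = √((312.57)² + (192.89)²) = 367.295 m.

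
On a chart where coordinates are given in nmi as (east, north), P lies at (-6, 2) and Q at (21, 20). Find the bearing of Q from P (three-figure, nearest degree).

056°

Δeast = 21 − -6 = 27.00; Δnorth = 20 − 2 = 18.00.
Bearing = atan2(Δeast, Δnorth) mod 360° = 56.31° ≈ 056°.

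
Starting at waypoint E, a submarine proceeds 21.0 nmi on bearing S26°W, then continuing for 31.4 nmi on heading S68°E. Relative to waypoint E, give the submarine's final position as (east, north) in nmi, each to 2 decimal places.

Leg 1 (S26°W, 21.0 nmi): east 21.0 sin 206° = -9.21, north 21.0 cos 206° = -18.87
Leg 2 (S68°E, 31.4 nmi): east 31.4 sin 112° = 29.11, north 31.4 cos 112° = -11.76
Summing: 19.91 nmi east, -30.64 nmi north → (19.91, -30.64).

(19.91, -30.64)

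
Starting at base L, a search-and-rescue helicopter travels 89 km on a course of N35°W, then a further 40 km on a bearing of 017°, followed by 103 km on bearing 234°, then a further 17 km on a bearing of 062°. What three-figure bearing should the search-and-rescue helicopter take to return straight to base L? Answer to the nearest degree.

Leg 1 (N35°W, 89 km): east 89 sin 325° = -51.05, north 89 cos 325° = 72.90
Leg 2 (017°, 40 km): east 40 sin 17° = 11.69, north 40 cos 17° = 38.25
Leg 3 (234°, 103 km): east 103 sin 234° = -83.33, north 103 cos 234° = -60.54
Leg 4 (062°, 17 km): east 17 sin 62° = 15.01, north 17 cos 62° = 7.98
Net displacement: -107.67 east, 58.60 north. Direction back to start is (107.67, -58.60): bearing = atan2(107.67, -58.60) mod 360° = 118.56° ≈ 119°.

119°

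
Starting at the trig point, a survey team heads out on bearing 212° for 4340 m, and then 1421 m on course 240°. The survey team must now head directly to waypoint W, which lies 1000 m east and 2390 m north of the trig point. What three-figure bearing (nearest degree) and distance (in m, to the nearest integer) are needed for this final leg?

034°, 8155 m

Leg 1 (212°, 4340 m): east 4340 sin 212° = -2299.85, north 4340 cos 212° = -3680.53
Leg 2 (240°, 1421 m): east 1421 sin 240° = -1230.62, north 1421 cos 240° = -710.50
Current position: (-3530.47, -4391.03). Target: (1000, 2390). Remaining: Δeast = 4530.47, Δnorth = 6781.03.
Bearing = atan2(4530.47, 6781.03) mod 360° = 33.75°; distance = √((4530.47)² + (6781.03)²) = 8155.215 m.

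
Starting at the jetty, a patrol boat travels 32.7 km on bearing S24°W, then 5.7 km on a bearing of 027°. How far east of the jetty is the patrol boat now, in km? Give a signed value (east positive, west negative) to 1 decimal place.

-10.7 km

Leg 1 (S24°W, 32.7 km): east 32.7 sin 204° = -13.30, north 32.7 cos 204° = -29.87
Leg 2 (027°, 5.7 km): east 5.7 sin 27° = 2.59, north 5.7 cos 27° = 5.08
Net east component: -10.71 km.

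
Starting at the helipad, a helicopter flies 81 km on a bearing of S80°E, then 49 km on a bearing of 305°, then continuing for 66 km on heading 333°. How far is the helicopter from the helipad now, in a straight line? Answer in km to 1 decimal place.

73.5 km

Leg 1 (S80°E, 81 km): east 81 sin 100° = 79.77, north 81 cos 100° = -14.07
Leg 2 (305°, 49 km): east 49 sin 305° = -40.14, north 49 cos 305° = 28.11
Leg 3 (333°, 66 km): east 66 sin 333° = -29.96, north 66 cos 333° = 58.81
Net: 9.67 east, 72.85 north. Distance = √((9.67)² + (72.85)²) = 73.485 km.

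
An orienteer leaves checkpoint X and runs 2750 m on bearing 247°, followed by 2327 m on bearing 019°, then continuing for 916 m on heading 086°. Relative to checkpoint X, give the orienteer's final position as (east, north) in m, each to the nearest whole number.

Leg 1 (247°, 2750 m): east 2750 sin 247° = -2531.39, north 2750 cos 247° = -1074.51
Leg 2 (019°, 2327 m): east 2327 sin 19° = 757.60, north 2327 cos 19° = 2200.22
Leg 3 (086°, 916 m): east 916 sin 86° = 913.77, north 916 cos 86° = 63.90
Summing: -860.02 m east, 1189.61 m north → (-860, 1190).

(-860, 1190)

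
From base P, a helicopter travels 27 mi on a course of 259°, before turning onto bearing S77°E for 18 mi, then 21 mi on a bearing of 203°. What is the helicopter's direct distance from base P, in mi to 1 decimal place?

Leg 1 (259°, 27 mi): east 27 sin 259° = -26.50, north 27 cos 259° = -5.15
Leg 2 (S77°E, 18 mi): east 18 sin 103° = 17.54, north 18 cos 103° = -4.05
Leg 3 (203°, 21 mi): east 21 sin 203° = -8.21, north 21 cos 203° = -19.33
Net: -17.17 east, -28.53 north. Distance = √((-17.17)² + (-28.53)²) = 33.300 mi.

33.3 mi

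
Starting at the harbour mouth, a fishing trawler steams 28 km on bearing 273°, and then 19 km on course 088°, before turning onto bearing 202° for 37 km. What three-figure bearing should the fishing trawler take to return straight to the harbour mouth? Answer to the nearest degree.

035°

Leg 1 (273°, 28 km): east 28 sin 273° = -27.96, north 28 cos 273° = 1.47
Leg 2 (088°, 19 km): east 19 sin 88° = 18.99, north 19 cos 88° = 0.66
Leg 3 (202°, 37 km): east 37 sin 202° = -13.86, north 37 cos 202° = -34.31
Net displacement: -22.83 east, -32.18 north. Direction back to start is (22.83, 32.18): bearing = atan2(22.83, 32.18) mod 360° = 35.36° ≈ 035°.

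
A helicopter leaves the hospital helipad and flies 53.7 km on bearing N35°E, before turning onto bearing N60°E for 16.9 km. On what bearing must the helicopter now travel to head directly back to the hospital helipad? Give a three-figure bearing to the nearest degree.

Leg 1 (N35°E, 53.7 km): east 53.7 sin 35° = 30.80, north 53.7 cos 35° = 43.99
Leg 2 (N60°E, 16.9 km): east 16.9 sin 60° = 14.64, north 16.9 cos 60° = 8.45
Net displacement: 45.44 east, 52.44 north. Direction back to start is (-45.44, -52.44): bearing = atan2(-45.44, -52.44) mod 360° = 220.91° ≈ 221°.

221°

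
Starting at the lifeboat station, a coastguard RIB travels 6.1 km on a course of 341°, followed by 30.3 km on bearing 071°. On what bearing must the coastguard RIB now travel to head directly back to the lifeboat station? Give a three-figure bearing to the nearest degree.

240°

Leg 1 (341°, 6.1 km): east 6.1 sin 341° = -1.99, north 6.1 cos 341° = 5.77
Leg 2 (071°, 30.3 km): east 30.3 sin 71° = 28.65, north 30.3 cos 71° = 9.86
Net displacement: 26.66 east, 15.63 north. Direction back to start is (-26.66, -15.63): bearing = atan2(-26.66, -15.63) mod 360° = 239.62° ≈ 240°.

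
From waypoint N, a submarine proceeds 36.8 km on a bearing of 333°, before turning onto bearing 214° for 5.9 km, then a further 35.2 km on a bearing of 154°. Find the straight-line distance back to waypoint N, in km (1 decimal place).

Leg 1 (333°, 36.8 km): east 36.8 sin 333° = -16.71, north 36.8 cos 333° = 32.79
Leg 2 (214°, 5.9 km): east 5.9 sin 214° = -3.30, north 5.9 cos 214° = -4.89
Leg 3 (154°, 35.2 km): east 35.2 sin 154° = 15.43, north 35.2 cos 154° = -31.64
Net: -4.58 east, -3.74 north. Distance = √((-4.58)² + (-3.74)²) = 5.909 km.

5.9 km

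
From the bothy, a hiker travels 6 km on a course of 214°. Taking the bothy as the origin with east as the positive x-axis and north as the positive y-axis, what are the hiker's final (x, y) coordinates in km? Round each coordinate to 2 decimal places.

(-3.36, -4.97)

Leg 1 (214°, 6 km): east 6 sin 214° = -3.36, north 6 cos 214° = -4.97
Summing: -3.36 km east, -4.97 km north → (-3.36, -4.97).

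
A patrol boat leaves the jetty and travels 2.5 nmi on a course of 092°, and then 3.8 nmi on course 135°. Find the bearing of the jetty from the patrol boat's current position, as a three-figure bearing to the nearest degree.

298°

Leg 1 (092°, 2.5 nmi): east 2.5 sin 92° = 2.50, north 2.5 cos 92° = -0.09
Leg 2 (135°, 3.8 nmi): east 3.8 sin 135° = 2.69, north 3.8 cos 135° = -2.69
Net displacement: 5.19 east, -2.77 north. Direction back to start is (-5.19, 2.77): bearing = atan2(-5.19, 2.77) mod 360° = 298.15° ≈ 298°.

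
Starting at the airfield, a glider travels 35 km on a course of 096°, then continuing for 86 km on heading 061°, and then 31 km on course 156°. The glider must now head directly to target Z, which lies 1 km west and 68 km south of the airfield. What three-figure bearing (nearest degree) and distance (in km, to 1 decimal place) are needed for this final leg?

238°, 146.0 km

Leg 1 (096°, 35 km): east 35 sin 96° = 34.81, north 35 cos 96° = -3.66
Leg 2 (061°, 86 km): east 86 sin 61° = 75.22, north 86 cos 61° = 41.69
Leg 3 (156°, 31 km): east 31 sin 156° = 12.61, north 31 cos 156° = -28.32
Current position: (122.63, 9.72). Target: (-1, -68). Remaining: Δeast = -123.63, Δnorth = -77.72.
Bearing = atan2(-123.63, -77.72) mod 360° = 237.85°; distance = √((-123.63)² + (-77.72)²) = 146.031 km.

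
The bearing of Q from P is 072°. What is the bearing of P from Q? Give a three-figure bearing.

Back-bearing = 072° + 180° = 252°.

252°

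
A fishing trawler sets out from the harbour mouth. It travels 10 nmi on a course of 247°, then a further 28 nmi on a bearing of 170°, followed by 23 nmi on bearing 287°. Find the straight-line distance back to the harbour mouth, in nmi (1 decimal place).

Leg 1 (247°, 10 nmi): east 10 sin 247° = -9.21, north 10 cos 247° = -3.91
Leg 2 (170°, 28 nmi): east 28 sin 170° = 4.86, north 28 cos 170° = -27.57
Leg 3 (287°, 23 nmi): east 23 sin 287° = -22.00, north 23 cos 287° = 6.72
Net: -26.34 east, -24.76 north. Distance = √((-26.34)² + (-24.76)²) = 36.147 nmi.

36.1 nmi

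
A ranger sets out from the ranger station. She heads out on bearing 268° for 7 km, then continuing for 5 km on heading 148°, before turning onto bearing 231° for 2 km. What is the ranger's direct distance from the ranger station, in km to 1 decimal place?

8.2 km

Leg 1 (268°, 7 km): east 7 sin 268° = -7.00, north 7 cos 268° = -0.24
Leg 2 (148°, 5 km): east 5 sin 148° = 2.65, north 5 cos 148° = -4.24
Leg 3 (231°, 2 km): east 2 sin 231° = -1.55, north 2 cos 231° = -1.26
Net: -5.90 east, -5.74 north. Distance = √((-5.90)² + (-5.74)²) = 8.234 km.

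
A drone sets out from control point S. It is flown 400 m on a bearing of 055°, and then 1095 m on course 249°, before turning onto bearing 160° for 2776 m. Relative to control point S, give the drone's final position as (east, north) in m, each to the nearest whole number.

(255, -2772)

Leg 1 (055°, 400 m): east 400 sin 55° = 327.66, north 400 cos 55° = 229.43
Leg 2 (249°, 1095 m): east 1095 sin 249° = -1022.27, north 1095 cos 249° = -392.41
Leg 3 (160°, 2776 m): east 2776 sin 160° = 949.45, north 2776 cos 160° = -2608.59
Summing: 254.84 m east, -2771.57 m north → (255, -2772).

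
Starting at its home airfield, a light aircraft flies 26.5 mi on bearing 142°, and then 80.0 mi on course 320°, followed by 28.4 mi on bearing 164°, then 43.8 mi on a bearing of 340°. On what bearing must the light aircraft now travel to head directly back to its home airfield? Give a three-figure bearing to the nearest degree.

142°

Leg 1 (142°, 26.5 mi): east 26.5 sin 142° = 16.32, north 26.5 cos 142° = -20.88
Leg 2 (320°, 80.0 mi): east 80.0 sin 320° = -51.42, north 80.0 cos 320° = 61.28
Leg 3 (164°, 28.4 mi): east 28.4 sin 164° = 7.83, north 28.4 cos 164° = -27.30
Leg 4 (340°, 43.8 mi): east 43.8 sin 340° = -14.98, north 43.8 cos 340° = 41.16
Net displacement: -42.26 east, 54.26 north. Direction back to start is (42.26, -54.26): bearing = atan2(42.26, -54.26) mod 360° = 142.09° ≈ 142°.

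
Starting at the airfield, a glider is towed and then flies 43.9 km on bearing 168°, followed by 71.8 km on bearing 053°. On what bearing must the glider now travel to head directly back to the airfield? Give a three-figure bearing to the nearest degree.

Leg 1 (168°, 43.9 km): east 43.9 sin 168° = 9.13, north 43.9 cos 168° = -42.94
Leg 2 (053°, 71.8 km): east 71.8 sin 53° = 57.34, north 71.8 cos 53° = 43.21
Net displacement: 66.47 east, 0.27 north. Direction back to start is (-66.47, -0.27): bearing = atan2(-66.47, -0.27) mod 360° = 269.77° ≈ 270°.

270°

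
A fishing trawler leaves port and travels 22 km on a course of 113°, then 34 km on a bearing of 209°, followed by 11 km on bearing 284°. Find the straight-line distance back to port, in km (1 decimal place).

36.3 km

Leg 1 (113°, 22 km): east 22 sin 113° = 20.25, north 22 cos 113° = -8.60
Leg 2 (209°, 34 km): east 34 sin 209° = -16.48, north 34 cos 209° = -29.74
Leg 3 (284°, 11 km): east 11 sin 284° = -10.67, north 11 cos 284° = 2.66
Net: -6.91 east, -35.67 north. Distance = √((-6.91)² + (-35.67)²) = 36.334 km.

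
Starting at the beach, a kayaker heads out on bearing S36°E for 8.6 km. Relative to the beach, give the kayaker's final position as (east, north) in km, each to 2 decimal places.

(5.05, -6.96)

Leg 1 (S36°E, 8.6 km): east 8.6 sin 144° = 5.05, north 8.6 cos 144° = -6.96
Summing: 5.05 km east, -6.96 km north → (5.05, -6.96).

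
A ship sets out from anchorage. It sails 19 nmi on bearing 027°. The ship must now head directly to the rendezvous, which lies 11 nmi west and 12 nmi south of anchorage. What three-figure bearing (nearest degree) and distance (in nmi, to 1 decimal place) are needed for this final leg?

214°, 35.0 nmi

Leg 1 (027°, 19 nmi): east 19 sin 27° = 8.63, north 19 cos 27° = 16.93
Current position: (8.63, 16.93). Target: (-11, -12). Remaining: Δeast = -19.63, Δnorth = -28.93.
Bearing = atan2(-19.63, -28.93) mod 360° = 214.15°; distance = √((-19.63)² + (-28.93)²) = 34.958 nmi.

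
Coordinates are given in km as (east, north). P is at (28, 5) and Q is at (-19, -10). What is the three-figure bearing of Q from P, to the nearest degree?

Δeast = -19 − 28 = -47.00; Δnorth = -10 − 5 = -15.00.
Bearing = atan2(Δeast, Δnorth) mod 360° = 252.30° ≈ 252°.

252°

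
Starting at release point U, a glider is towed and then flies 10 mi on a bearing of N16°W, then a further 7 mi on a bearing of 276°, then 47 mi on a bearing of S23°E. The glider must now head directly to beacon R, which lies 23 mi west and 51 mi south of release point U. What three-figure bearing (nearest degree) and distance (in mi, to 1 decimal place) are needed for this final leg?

Leg 1 (N16°W, 10 mi): east 10 sin 344° = -2.76, north 10 cos 344° = 9.61
Leg 2 (276°, 7 mi): east 7 sin 276° = -6.96, north 7 cos 276° = 0.73
Leg 3 (S23°E, 47 mi): east 47 sin 157° = 18.36, north 47 cos 157° = -43.26
Current position: (8.65, -32.92). Target: (-23, -51). Remaining: Δeast = -31.65, Δnorth = -18.08.
Bearing = atan2(-31.65, -18.08) mod 360° = 240.26°; distance = √((-31.65)² + (-18.08)²) = 36.447 mi.

240°, 36.4 mi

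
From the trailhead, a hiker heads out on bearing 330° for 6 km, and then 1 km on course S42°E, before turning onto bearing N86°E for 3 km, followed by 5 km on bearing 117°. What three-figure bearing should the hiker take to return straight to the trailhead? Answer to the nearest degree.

245°

Leg 1 (330°, 6 km): east 6 sin 330° = -3.00, north 6 cos 330° = 5.20
Leg 2 (S42°E, 1 km): east 1 sin 138° = 0.67, north 1 cos 138° = -0.74
Leg 3 (N86°E, 3 km): east 3 sin 86° = 2.99, north 3 cos 86° = 0.21
Leg 4 (117°, 5 km): east 5 sin 117° = 4.46, north 5 cos 117° = -2.27
Net displacement: 5.12 east, 2.39 north. Direction back to start is (-5.12, -2.39): bearing = atan2(-5.12, -2.39) mod 360° = 244.94° ≈ 245°.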